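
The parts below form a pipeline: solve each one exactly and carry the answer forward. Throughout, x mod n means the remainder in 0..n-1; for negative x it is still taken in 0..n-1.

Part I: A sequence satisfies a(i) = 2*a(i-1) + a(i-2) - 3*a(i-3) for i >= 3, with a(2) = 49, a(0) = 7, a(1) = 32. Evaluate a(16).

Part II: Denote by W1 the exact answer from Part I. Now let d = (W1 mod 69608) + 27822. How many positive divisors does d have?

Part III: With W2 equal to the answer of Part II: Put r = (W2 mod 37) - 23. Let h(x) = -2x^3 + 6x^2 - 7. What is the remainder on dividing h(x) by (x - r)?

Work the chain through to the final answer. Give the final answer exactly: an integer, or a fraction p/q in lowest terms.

15877

Part I: a(3) = 2*(49) + 1*(32) - 3*(7) = 109; iterating: a(3)=109, a(4)=171, a(5)=304, a(6)=452, a(7)=695, a(8)=930, a(9)=1199, a(10)=1243, a(11)=895, a(12)=-564, a(13)=-3962, a(14)=-11173, a(15)=-24616, a(16)=-48519; answer -48519
Part II: W1 = -48519; d = 48911; 48911 = 59 * 829; number of divisors = (1+1) * (1+1) = 4; answer 4
Part III: W2 = 4; r = -19; remainder = value at the root: -2*(-19)^3 + 6*(-19)^2 - 7 = (13718) + (2166) + (-7) = 15877; answer 15877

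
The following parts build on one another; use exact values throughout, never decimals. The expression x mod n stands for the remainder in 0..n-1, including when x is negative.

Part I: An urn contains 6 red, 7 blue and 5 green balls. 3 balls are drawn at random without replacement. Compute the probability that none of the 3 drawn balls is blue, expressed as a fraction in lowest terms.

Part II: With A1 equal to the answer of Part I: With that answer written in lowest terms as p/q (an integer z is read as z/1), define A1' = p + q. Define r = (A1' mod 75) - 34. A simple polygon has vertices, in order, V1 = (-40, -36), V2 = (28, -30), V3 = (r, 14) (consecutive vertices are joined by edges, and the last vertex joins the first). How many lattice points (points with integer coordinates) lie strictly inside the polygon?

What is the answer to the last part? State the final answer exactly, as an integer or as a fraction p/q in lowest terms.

1600

Part I: total draws C(18,3) = 816; favorable C(11,3) = 165; P = 55/272; answer 55/272
Part II: A1 = 55/272; threaded value p + q = 327; r = -7; cross terms: (-40*-30 - 28*-36)=2208, (28*14 - -7*-30)=182, (-7*-36 - -40*14)=812; twice the area = |3202| = 3202; area = 1601; boundary points = 2 + 1 + 1 = 4; strictly interior points = area - boundary/2 + 1 = 1600; answer 1600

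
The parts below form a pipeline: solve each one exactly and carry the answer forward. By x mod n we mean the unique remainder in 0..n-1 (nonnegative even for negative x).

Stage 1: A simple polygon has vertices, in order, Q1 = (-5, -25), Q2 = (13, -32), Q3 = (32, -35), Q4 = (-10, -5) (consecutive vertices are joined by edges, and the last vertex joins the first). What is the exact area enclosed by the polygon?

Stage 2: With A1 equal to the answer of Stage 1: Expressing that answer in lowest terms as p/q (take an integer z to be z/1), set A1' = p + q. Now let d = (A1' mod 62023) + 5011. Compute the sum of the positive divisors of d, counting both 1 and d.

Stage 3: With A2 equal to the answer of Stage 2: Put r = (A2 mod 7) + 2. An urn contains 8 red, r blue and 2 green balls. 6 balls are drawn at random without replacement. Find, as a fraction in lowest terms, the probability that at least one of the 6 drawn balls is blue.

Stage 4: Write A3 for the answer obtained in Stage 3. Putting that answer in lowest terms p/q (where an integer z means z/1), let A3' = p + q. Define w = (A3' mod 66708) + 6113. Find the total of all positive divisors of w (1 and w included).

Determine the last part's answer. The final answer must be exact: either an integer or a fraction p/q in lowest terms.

Stage 1: cross terms: (-5*-32 - 13*-25)=485, (13*-35 - 32*-32)=569, (32*-5 - -10*-35)=-510, (-10*-25 - -5*-5)=225; twice the area = |769| = 769; area = 769/2; answer 769/2
Stage 2: A1 = 769/2; threaded value p + q = 771; d = 5782; 5782 = 2 * 7^2 * 59; sigma = (1 + 2) * (1 + 7 + 49) * (1 + 59) = 3 * 57 * 60 = 10260; answer 10260
Stage 3: A2 = 10260; r = 7; total draws C(17,6) = 12376; complement C(10,6) = 210; favorable 12376 - 210 = 12166; P = 869/884; answer 869/884
Stage 4: A3 = 869/884; threaded value p + q = 1753; w = 7866; 7866 = 2 * 3^2 * 19 * 23; sigma = (1 + 2) * (1 + 3 + 9) * (1 + 19) * (1 + 23) = 3 * 13 * 20 * 24 = 18720; answer 18720

18720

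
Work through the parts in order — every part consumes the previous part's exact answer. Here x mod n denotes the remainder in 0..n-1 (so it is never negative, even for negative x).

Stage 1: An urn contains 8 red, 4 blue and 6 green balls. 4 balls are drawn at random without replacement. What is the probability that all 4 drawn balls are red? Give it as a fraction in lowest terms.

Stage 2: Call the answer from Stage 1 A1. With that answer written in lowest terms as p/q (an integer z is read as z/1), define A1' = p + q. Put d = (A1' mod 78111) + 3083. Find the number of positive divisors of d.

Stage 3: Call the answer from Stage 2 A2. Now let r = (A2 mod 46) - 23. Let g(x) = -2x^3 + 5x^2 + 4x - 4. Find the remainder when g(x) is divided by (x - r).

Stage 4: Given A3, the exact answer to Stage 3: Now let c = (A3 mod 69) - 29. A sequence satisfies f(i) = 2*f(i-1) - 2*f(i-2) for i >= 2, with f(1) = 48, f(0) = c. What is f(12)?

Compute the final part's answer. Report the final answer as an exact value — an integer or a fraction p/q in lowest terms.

Stage 1: total draws C(18,4) = 3060; favorable C(8,4) = 70; P = 7/306; answer 7/306
Stage 2: A1 = 7/306; threaded value p + q = 313; d = 3396; 3396 = 2^2 * 3 * 283; number of divisors = (2+1) * (1+1) * (1+1) = 12; answer 12
Stage 3: A2 = 12; r = -11; remainder = value at the root: -2*(-11)^3 + 5*(-11)^2 + 4*(-11)^1 - 4 = (2662) + (605) + (-44) + (-4) = 3219; answer 3219
Stage 4: A3 = 3219; c = 16; f(2) = 2*(48) - 2*(16) = 64; iterating: f(2)=64, f(3)=32, f(4)=-64, f(5)=-192, f(6)=-256, f(7)=-128, f(8)=256, f(9)=768, f(10)=1024, f(11)=512, f(12)=-1024; answer -1024

-1024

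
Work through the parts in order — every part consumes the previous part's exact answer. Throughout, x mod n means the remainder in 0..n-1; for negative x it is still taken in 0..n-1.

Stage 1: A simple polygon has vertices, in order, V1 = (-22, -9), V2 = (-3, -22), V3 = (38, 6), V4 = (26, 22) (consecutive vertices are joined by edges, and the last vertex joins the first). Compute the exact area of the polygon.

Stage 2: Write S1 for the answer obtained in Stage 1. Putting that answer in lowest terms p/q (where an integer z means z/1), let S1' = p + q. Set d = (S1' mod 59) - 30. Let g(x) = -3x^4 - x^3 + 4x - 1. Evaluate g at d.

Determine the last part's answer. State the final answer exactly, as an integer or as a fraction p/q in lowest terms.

-3697

Stage 1: cross terms: (-22*-22 - -3*-9)=457, (-3*6 - 38*-22)=818, (38*22 - 26*6)=680, (26*-9 - -22*22)=250; twice the area = |2205| = 2205; area = 2205/2; answer 2205/2
Stage 2: S1 = 2205/2; threaded value p + q = 2207; d = -6; -3*(-6)^4 - 1*(-6)^3 + 4*(-6)^1 - 1 = (-3888) + (216) + (-24) + (-1) = -3697; answer -3697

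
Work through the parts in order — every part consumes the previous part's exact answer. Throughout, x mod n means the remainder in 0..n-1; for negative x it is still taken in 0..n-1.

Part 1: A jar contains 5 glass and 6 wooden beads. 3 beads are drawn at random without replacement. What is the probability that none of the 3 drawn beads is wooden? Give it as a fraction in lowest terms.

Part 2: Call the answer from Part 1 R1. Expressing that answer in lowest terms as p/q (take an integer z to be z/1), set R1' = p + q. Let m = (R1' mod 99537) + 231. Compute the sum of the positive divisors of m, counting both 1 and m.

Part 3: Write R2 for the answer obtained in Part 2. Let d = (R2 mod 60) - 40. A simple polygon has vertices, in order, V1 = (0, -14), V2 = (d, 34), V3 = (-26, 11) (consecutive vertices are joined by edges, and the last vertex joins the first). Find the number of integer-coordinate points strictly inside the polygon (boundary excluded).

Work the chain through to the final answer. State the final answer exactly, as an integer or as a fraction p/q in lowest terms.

120

Part 1: total draws C(11,3) = 165; favorable C(5,3) = 10; P = 2/33; answer 2/33
Part 2: R1 = 2/33; threaded value p + q = 35; m = 266; 266 = 2 * 7 * 19; sigma = (1 + 2) * (1 + 7) * (1 + 19) = 3 * 8 * 20 = 480; answer 480
Part 3: R2 = 480; d = -40; cross terms: (0*34 - -40*-14)=-560, (-40*11 - -26*34)=444, (-26*-14 - 0*11)=364; twice the area = |248| = 248; area = 124; boundary points = 8 + 1 + 1 = 10; strictly interior points = area - boundary/2 + 1 = 120; answer 120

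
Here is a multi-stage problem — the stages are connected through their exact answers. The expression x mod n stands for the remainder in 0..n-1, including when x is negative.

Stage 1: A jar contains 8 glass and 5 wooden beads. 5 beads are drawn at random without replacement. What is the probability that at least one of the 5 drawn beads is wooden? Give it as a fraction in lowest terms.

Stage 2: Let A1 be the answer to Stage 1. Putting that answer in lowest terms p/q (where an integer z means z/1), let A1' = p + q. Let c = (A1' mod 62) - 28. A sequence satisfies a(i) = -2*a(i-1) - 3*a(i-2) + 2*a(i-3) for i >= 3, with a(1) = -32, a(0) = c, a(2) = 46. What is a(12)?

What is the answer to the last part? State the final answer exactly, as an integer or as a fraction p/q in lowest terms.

Stage 1: total draws C(13,5) = 1287; complement C(8,5) = 56; favorable 1287 - 56 = 1231; P = 1231/1287; answer 1231/1287
Stage 2: A1 = 1231/1287; threaded value p + q = 2518; c = 10; a(3) = -2*(46) - 3*(-32) + 2*(10) = 24; iterating: a(3)=24, a(4)=-250, a(5)=520, a(6)=-242, a(7)=-1576, a(8)=4918, a(9)=-5592, a(10)=-6722, a(11)=40056, a(12)=-71130; answer -71130

-71130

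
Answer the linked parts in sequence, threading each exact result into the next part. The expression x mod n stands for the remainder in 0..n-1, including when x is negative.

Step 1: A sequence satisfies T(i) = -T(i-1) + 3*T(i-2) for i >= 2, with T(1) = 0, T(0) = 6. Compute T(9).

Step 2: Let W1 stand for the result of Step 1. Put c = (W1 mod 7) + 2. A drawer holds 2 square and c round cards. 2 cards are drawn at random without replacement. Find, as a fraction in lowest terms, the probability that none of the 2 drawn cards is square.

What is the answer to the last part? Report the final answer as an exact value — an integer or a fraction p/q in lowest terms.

Step 1: T(2) = -1*(0) + 3*(6) = 18; iterating: T(2)=18, T(3)=-18, T(4)=72, T(5)=-126, T(6)=342, T(7)=-720, T(8)=1746, T(9)=-3906; answer -3906
Step 2: W1 = -3906; c = 2; total draws C(4,2) = 6; favorable C(2,2) = 1; P = 1/6; answer 1/6

1/6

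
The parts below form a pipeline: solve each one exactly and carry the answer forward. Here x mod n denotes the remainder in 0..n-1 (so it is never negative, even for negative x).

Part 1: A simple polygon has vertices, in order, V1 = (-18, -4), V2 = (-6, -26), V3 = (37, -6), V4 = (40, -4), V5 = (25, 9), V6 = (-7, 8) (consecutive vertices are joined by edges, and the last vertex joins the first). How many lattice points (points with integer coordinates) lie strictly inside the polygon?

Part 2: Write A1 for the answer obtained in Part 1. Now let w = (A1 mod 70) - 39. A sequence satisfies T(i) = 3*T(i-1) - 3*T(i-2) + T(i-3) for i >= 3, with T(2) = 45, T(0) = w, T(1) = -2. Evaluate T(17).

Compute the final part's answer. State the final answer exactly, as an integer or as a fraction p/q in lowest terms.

Part 1: cross terms: (-18*-26 - -6*-4)=444, (-6*-6 - 37*-26)=998, (37*-4 - 40*-6)=92, (40*9 - 25*-4)=460, (25*8 - -7*9)=263, (-7*-4 - -18*8)=172; twice the area = |2429| = 2429; area = 2429/2; boundary points = 2 + 1 + 1 + 1 + 1 + 1 = 7; strictly interior points = area - boundary/2 + 1 = 1212; answer 1212
Part 2: A1 = 1212; w = -17; T(3) = 3*(45) - 3*(-2) + 1*(-17) = 124; iterating: T(3)=124, T(4)=235, T(5)=378, T(6)=553, T(7)=760, T(8)=999, T(9)=1270, T(10)=1573, T(11)=1908, T(12)=2275, T(13)=2674, T(14)=3105, T(15)=3568, T(16)=4063, T(17)=4590; answer 4590

4590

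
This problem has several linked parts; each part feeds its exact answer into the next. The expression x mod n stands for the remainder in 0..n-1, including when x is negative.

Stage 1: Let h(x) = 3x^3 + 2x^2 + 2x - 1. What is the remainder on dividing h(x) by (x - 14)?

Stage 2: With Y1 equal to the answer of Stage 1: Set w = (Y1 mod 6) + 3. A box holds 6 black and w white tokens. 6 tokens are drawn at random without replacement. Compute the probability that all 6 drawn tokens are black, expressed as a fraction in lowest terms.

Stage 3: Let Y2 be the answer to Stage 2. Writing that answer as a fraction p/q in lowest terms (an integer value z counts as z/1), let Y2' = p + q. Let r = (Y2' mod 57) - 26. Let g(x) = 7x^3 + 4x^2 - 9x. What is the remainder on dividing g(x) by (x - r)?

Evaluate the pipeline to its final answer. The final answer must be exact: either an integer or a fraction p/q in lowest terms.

Stage 1: remainder = value at the root: 3*(14)^3 + 2*(14)^2 + 2*(14)^1 - 1 = (8232) + (392) + (28) + (-1) = 8651; answer 8651
Stage 2: Y1 = 8651; w = 8; total draws C(14,6) = 3003; favorable C(6,6) = 1; P = 1/3003; answer 1/3003
Stage 3: Y2 = 1/3003; threaded value p + q = 3004; r = 14; remainder = value at the root: 7*(14)^3 + 4*(14)^2 - 9*(14)^1 = (19208) + (784) + (-126) = 19866; answer 19866

19866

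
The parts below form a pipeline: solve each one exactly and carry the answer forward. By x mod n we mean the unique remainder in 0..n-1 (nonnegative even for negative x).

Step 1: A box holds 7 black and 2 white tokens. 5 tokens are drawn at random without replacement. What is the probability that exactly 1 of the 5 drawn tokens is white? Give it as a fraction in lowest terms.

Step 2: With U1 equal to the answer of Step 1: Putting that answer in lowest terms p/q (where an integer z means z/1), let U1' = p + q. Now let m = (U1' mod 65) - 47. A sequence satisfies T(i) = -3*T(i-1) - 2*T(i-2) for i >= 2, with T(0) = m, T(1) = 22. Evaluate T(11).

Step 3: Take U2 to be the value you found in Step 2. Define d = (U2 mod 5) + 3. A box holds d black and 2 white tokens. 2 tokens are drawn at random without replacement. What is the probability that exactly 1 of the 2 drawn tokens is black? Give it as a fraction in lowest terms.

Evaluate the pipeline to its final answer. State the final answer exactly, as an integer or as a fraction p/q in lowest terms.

Step 1: total draws C(9,5) = 126; favorable C(2,1)*C(7,4) = 70; P = 5/9; answer 5/9
Step 2: U1 = 5/9; threaded value p + q = 14; m = -33; T(2) = -3*(22) - 2*(-33) = 0; iterating: T(2)=0, T(3)=-44, T(4)=132, T(5)=-308, T(6)=660, T(7)=-1364, T(8)=2772, T(9)=-5588, T(10)=11220, T(11)=-22484; answer -22484
Step 3: U2 = -22484; d = 4; total draws C(6,2) = 15; favorable C(4,1)*C(2,1) = 8; P = 8/15; answer 8/15

8/15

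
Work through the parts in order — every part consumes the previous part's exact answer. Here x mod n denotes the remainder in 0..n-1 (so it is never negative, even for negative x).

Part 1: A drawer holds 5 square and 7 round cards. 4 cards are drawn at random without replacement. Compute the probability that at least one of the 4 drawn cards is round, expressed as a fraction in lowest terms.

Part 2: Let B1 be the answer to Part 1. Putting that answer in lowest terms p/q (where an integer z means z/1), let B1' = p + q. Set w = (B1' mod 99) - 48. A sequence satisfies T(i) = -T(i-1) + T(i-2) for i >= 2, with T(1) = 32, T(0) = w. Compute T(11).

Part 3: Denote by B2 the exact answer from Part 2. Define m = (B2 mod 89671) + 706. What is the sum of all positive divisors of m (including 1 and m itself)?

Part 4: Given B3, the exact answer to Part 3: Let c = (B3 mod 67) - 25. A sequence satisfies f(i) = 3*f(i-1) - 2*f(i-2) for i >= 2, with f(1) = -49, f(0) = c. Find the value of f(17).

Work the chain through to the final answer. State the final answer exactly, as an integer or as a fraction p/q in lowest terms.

-6815689

Part 1: total draws C(12,4) = 495; complement C(5,4) = 5; favorable 495 - 5 = 490; P = 98/99; answer 98/99
Part 2: B1 = 98/99; threaded value p + q = 197; w = 50; T(2) = -1*(32) + 1*(50) = 18; iterating: T(2)=18, T(3)=14, T(4)=4, T(5)=10, T(6)=-6, T(7)=16, T(8)=-22, T(9)=38, T(10)=-60, T(11)=98; answer 98
Part 3: B2 = 98; m = 804; 804 = 2^2 * 3 * 67; sigma = (1 + 2 + 4) * (1 + 3) * (1 + 67) = 7 * 4 * 68 = 1904; answer 1904
Part 4: B3 = 1904; c = 3; f(2) = 3*(-49) - 2*(3) = -153; iterating: f(2)=-153, f(3)=-361, f(4)=-777, f(5)=-1609, f(6)=-3273, f(7)=-6601, f(8)=-13257, f(9)=-26569, f(10)=-53193, f(11)=-106441, f(12)=-212937, f(13)=-425929, f(14)=-851913, f(15)=-1703881, f(16)=-3407817, f(17)=-6815689; answer -6815689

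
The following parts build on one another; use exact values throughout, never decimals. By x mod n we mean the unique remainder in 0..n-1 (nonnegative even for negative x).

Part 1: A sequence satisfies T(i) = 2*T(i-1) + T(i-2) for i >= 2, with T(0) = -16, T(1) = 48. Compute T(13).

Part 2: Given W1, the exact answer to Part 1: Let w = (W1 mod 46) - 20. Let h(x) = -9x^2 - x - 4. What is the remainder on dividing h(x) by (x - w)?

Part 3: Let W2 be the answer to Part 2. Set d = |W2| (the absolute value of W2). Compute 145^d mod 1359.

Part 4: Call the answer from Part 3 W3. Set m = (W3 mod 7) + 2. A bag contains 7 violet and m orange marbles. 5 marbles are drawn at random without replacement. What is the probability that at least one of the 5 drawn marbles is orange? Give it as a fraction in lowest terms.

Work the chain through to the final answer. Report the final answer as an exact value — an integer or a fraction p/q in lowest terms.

142/143

Part 1: T(2) = 2*(48) + 1*(-16) = 80; iterating: T(2)=80, T(3)=208, T(4)=496, T(5)=1200, T(6)=2896, T(7)=6992, T(8)=16880, T(9)=40752, T(10)=98384, T(11)=237520, T(12)=573424, T(13)=1384368; answer 1384368
Part 2: W1 = 1384368; w = 24; remainder = value at the root: -9*(24)^2 - 1*(24)^1 - 4 = (-5184) + (-24) + (-4) = -5212; answer -5212
Part 3: W2 = -5212; d = 5212; squarings mod 1359: 145^1=145, 145^2=640, 145^4=541, 145^8=496, 145^16=37, 145^32=10, 145^64=100, 145^128=487, 145^256=703, 145^512=892, 145^1024=649, 145^2048=1270, 145^4096=1126; 145^5212 = 145^4 * 145^8 * 145^16 * 145^64 * 145^1024 * 145^4096 = 307 (mod 1359); answer 307
Part 4: W3 = 307; m = 8; total draws C(15,5) = 3003; complement C(7,5) = 21; favorable 3003 - 21 = 2982; P = 142/143; answer 142/143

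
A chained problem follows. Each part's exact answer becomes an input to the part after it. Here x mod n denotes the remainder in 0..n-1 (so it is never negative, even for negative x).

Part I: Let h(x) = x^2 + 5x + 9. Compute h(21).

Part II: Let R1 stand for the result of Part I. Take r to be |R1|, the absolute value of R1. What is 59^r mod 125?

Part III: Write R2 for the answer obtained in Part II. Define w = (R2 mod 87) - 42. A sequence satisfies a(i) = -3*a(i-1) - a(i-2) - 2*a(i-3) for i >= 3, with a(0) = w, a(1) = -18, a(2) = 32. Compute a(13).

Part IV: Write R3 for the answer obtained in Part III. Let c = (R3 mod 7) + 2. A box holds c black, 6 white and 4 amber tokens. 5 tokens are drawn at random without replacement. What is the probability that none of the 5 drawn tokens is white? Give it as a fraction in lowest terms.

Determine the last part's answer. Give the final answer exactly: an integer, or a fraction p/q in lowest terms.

4/143

Part I: 1*(21)^2 + 5*(21)^1 + 9 = (441) + (105) + (9) = 555; answer 555
Part II: R1 = 555; r = 555; squarings mod 125: 59^1=59, 59^2=106, 59^4=111, 59^8=71, 59^16=41, 59^32=56, 59^64=11, 59^128=121, 59^256=16, 59^512=6; 59^555 = 59^1 * 59^2 * 59^8 * 59^32 * 59^512 = 49 (mod 125); answer 49
Part III: R2 = 49; w = 7; a(3) = -3*(32) - 1*(-18) - 2*(7) = -92; iterating: a(3)=-92, a(4)=280, a(5)=-812, a(6)=2340, a(7)=-6768, a(8)=19588, a(9)=-56676, a(10)=163976, a(11)=-474428, a(12)=1372660, a(13)=-3971504; answer -3971504
Part IV: R3 = -3971504; c = 4; total draws C(14,5) = 2002; favorable C(8,5) = 56; P = 4/143; answer 4/143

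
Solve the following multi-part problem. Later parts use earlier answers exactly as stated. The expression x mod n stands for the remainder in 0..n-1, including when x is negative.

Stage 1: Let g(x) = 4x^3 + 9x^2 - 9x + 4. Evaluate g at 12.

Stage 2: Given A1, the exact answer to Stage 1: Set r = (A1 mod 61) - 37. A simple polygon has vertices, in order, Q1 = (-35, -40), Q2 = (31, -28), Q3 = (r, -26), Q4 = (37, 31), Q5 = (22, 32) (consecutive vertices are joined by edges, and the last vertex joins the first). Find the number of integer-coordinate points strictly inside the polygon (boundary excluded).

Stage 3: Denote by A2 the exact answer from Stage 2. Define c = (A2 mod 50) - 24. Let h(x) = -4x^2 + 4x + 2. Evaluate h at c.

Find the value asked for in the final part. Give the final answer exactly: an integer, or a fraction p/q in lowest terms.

Stage 1: 4*(12)^3 + 9*(12)^2 - 9*(12)^1 + 4 = (6912) + (1296) + (-108) + (4) = 8104; answer 8104
Stage 2: A1 = 8104; r = 15; cross terms: (-35*-28 - 31*-40)=2220, (31*-26 - 15*-28)=-386, (15*31 - 37*-26)=1427, (37*32 - 22*31)=502, (22*-40 - -35*32)=240; twice the area = |4003| = 4003; area = 4003/2; boundary points = 6 + 2 + 1 + 1 + 3 = 13; strictly interior points = area - boundary/2 + 1 = 1996; answer 1996
Stage 3: A2 = 1996; c = 22; -4*(22)^2 + 4*(22)^1 + 2 = (-1936) + (88) + (2) = -1846; answer -1846

-1846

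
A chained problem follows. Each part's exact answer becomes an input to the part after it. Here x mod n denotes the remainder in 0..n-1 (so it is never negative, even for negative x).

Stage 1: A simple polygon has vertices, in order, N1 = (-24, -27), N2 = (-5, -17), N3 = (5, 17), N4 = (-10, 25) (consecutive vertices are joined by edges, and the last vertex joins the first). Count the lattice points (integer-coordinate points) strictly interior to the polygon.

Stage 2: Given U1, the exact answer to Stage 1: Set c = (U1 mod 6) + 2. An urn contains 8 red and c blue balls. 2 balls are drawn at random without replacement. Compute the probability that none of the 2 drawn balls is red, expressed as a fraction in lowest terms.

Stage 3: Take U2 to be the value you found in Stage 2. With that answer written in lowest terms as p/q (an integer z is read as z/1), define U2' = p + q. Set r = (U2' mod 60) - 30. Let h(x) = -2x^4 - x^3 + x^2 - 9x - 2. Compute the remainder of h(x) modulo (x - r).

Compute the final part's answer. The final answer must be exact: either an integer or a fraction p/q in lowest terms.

Stage 1: cross terms: (-24*-17 - -5*-27)=273, (-5*17 - 5*-17)=0, (5*25 - -10*17)=295, (-10*-27 - -24*25)=870; twice the area = |1438| = 1438; area = 719; boundary points = 1 + 2 + 1 + 2 = 6; strictly interior points = area - boundary/2 + 1 = 717; answer 717
Stage 2: U1 = 717; c = 5; total draws C(13,2) = 78; favorable C(5,2) = 10; P = 5/39; answer 5/39
Stage 3: U2 = 5/39; threaded value p + q = 44; r = 14; remainder = value at the root: -2*(14)^4 - 1*(14)^3 + 1*(14)^2 - 9*(14)^1 - 2 = (-76832) + (-2744) + (196) + (-126) + (-2) = -79508; answer -79508

-79508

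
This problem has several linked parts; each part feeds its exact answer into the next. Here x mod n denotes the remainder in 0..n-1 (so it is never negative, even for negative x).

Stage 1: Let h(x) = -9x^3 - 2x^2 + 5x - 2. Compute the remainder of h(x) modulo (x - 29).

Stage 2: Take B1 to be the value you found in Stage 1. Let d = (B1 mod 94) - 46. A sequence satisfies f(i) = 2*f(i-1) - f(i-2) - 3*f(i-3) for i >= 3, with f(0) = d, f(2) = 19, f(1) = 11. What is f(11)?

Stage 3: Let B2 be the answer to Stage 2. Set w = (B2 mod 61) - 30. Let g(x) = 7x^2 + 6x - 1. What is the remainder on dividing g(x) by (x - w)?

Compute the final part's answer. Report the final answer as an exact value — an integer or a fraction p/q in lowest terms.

3887

Stage 1: remainder = value at the root: -9*(29)^3 - 2*(29)^2 + 5*(29)^1 - 2 = (-219501) + (-1682) + (145) + (-2) = -221040; answer -221040
Stage 2: B1 = -221040; d = 2; f(3) = 2*(19) - 1*(11) - 3*(2) = 21; iterating: f(3)=21, f(4)=-10, f(5)=-98, f(6)=-249, f(7)=-370, f(8)=-197, f(9)=723, f(10)=2753, f(11)=5374; answer 5374
Stage 3: B2 = 5374; w = -24; remainder = value at the root: 7*(-24)^2 + 6*(-24)^1 - 1 = (4032) + (-144) + (-1) = 3887; answer 3887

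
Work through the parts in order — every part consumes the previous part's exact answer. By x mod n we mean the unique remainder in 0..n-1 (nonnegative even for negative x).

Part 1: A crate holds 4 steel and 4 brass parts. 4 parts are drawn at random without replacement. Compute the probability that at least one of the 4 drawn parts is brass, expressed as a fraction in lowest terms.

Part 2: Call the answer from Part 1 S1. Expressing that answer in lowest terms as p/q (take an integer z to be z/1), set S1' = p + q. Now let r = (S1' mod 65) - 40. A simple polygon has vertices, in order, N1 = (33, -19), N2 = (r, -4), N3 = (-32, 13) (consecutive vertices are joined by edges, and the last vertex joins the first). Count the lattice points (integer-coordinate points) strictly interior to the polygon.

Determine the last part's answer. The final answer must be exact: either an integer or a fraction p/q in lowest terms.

536

Part 1: total draws C(8,4) = 70; complement C(4,4) = 1; favorable 70 - 1 = 69; P = 69/70; answer 69/70
Part 2: S1 = 69/70; threaded value p + q = 139; r = -31; cross terms: (33*-4 - -31*-19)=-721, (-31*13 - -32*-4)=-531, (-32*-19 - 33*13)=179; twice the area = |-1073| = 1073; area = 1073/2; boundary points = 1 + 1 + 1 = 3; strictly interior points = area - boundary/2 + 1 = 536; answer 536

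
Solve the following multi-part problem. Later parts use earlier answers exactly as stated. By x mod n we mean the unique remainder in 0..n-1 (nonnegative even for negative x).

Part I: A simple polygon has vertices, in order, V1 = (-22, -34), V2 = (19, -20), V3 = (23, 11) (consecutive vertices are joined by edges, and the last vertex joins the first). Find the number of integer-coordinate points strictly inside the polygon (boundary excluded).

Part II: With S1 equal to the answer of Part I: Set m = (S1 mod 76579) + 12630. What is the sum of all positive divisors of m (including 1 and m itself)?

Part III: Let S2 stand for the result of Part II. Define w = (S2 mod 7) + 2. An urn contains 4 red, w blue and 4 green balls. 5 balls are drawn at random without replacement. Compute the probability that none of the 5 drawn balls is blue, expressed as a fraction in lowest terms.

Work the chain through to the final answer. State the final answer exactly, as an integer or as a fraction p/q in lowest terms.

2/9

Part I: cross terms: (-22*-20 - 19*-34)=1086, (19*11 - 23*-20)=669, (23*-34 - -22*11)=-540; twice the area = |1215| = 1215; area = 1215/2; boundary points = 1 + 1 + 45 = 47; strictly interior points = area - boundary/2 + 1 = 585; answer 585
Part II: S1 = 585; m = 13215; 13215 = 3 * 5 * 881; sigma = (1 + 3) * (1 + 5) * (1 + 881) = 4 * 6 * 882 = 21168; answer 21168
Part III: S2 = 21168; w = 2; total draws C(10,5) = 252; favorable C(8,5) = 56; P = 2/9; answer 2/9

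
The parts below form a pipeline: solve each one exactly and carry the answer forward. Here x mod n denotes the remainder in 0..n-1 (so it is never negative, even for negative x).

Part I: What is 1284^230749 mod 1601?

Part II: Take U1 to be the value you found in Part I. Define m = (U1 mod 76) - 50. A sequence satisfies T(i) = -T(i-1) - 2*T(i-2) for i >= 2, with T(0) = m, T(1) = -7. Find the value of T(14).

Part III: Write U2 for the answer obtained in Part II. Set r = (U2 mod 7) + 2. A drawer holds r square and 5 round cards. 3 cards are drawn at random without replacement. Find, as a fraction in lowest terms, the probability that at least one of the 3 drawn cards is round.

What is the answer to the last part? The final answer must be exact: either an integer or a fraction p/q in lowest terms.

Part I: squarings mod 1601: 1284^1=1284, 1284^2=1227, 1284^4=589, 1284^8=1105, 1284^16=1063, 1284^32=1264, 1284^64=1499, 1284^128=798, 1284^256=1207, 1284^512=1540, 1284^1024=519, 1284^2048=393, 1284^4096=753, 1284^8192=255, 1284^16384=985, 1284^32768=19, 1284^65536=361, 1284^131072=640; 1284^230749 = 1284^1 * 1284^4 * 1284^8 * 1284^16 * 1284^64 * 1284^256 * 1284^1024 * 1284^32768 * 1284^65536 * 1284^131072 = 928 (mod 1601); answer 928
Part II: U1 = 928; m = -34; T(2) = -1*(-7) - 2*(-34) = 75; iterating: T(2)=75, T(3)=-61, T(4)=-89, T(5)=211, T(6)=-33, T(7)=-389, T(8)=455, T(9)=323, T(10)=-1233, T(11)=587, T(12)=1879, T(13)=-3053, T(14)=-705; answer -705
Part III: U2 = -705; r = 4; total draws C(9,3) = 84; complement C(4,3) = 4; favorable 84 - 4 = 80; P = 20/21; answer 20/21

20/21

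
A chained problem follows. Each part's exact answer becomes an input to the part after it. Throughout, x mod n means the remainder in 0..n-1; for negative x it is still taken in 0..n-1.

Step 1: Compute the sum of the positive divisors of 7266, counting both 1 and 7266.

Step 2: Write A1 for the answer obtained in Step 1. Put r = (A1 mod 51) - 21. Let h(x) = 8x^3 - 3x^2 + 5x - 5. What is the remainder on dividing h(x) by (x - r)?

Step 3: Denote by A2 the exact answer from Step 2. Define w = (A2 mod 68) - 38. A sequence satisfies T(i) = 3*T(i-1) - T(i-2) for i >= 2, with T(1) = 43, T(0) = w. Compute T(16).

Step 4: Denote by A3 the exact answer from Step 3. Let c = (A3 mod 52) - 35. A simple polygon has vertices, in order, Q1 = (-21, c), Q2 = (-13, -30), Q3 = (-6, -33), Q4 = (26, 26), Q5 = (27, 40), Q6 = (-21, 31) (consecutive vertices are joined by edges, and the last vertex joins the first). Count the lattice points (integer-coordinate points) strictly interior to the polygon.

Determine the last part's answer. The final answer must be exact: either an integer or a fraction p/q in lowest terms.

2189

Step 1: 7266 = 2 * 3 * 7 * 173; sigma = (1 + 2) * (1 + 3) * (1 + 7) * (1 + 173) = 3 * 4 * 8 * 174 = 16704; answer 16704
Step 2: A1 = 16704; r = 6; remainder = value at the root: 8*(6)^3 - 3*(6)^2 + 5*(6)^1 - 5 = (1728) + (-108) + (30) + (-5) = 1645; answer 1645
Step 3: A2 = 1645; w = -25; T(2) = 3*(43) - 1*(-25) = 154; iterating: T(2)=154, T(3)=419, T(4)=1103, T(5)=2890, T(6)=7567, T(7)=19811, T(8)=51866, T(9)=135787, T(10)=355495, T(11)=930698, T(12)=2436599, T(13)=6379099, T(14)=16700698, T(15)=43722995, T(16)=114468287; answer 114468287
Step 4: A3 = 114468287; c = -24; cross terms: (-21*-30 - -13*-24)=318, (-13*-33 - -6*-30)=249, (-6*26 - 26*-33)=702, (26*40 - 27*26)=338, (27*31 - -21*40)=1677, (-21*-24 - -21*31)=1155; twice the area = |4439| = 4439; area = 4439/2; boundary points = 2 + 1 + 1 + 1 + 3 + 55 = 63; strictly interior points = area - boundary/2 + 1 = 2189; answer 2189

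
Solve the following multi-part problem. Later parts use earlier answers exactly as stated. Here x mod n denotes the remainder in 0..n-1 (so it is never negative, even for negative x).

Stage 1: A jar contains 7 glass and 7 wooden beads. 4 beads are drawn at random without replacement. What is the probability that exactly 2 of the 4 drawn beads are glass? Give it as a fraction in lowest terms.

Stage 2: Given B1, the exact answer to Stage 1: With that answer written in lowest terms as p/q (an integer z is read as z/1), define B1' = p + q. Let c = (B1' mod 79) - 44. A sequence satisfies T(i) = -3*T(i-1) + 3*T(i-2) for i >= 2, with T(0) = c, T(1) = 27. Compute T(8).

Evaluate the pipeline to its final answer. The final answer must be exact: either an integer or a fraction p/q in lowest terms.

Stage 1: total draws C(14,4) = 1001; favorable C(7,2)*C(7,2) = 441; P = 63/143; answer 63/143
Stage 2: B1 = 63/143; threaded value p + q = 206; c = 4; T(2) = -3*(27) + 3*(4) = -69; iterating: T(2)=-69, T(3)=288, T(4)=-1071, T(5)=4077, T(6)=-15444, T(7)=58563, T(8)=-222021; answer -222021

-222021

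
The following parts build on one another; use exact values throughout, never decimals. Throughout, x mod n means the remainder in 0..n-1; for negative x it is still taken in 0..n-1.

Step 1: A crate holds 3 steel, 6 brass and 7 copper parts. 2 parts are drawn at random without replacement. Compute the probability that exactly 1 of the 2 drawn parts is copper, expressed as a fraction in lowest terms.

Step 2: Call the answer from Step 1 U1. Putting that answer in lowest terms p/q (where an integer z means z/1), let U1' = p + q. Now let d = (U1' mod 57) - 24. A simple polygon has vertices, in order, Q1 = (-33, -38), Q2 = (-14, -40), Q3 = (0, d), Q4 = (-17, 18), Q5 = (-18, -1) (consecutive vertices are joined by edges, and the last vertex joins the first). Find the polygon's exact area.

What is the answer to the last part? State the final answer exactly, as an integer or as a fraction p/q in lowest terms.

860

Step 1: total draws C(16,2) = 120; favorable C(7,1)*C(9,1) = 63; P = 21/40; answer 21/40
Step 2: U1 = 21/40; threaded value p + q = 61; d = -20; cross terms: (-33*-40 - -14*-38)=788, (-14*-20 - 0*-40)=280, (0*18 - -17*-20)=-340, (-17*-1 - -18*18)=341, (-18*-38 - -33*-1)=651; twice the area = |1720| = 1720; area = 860; answer 860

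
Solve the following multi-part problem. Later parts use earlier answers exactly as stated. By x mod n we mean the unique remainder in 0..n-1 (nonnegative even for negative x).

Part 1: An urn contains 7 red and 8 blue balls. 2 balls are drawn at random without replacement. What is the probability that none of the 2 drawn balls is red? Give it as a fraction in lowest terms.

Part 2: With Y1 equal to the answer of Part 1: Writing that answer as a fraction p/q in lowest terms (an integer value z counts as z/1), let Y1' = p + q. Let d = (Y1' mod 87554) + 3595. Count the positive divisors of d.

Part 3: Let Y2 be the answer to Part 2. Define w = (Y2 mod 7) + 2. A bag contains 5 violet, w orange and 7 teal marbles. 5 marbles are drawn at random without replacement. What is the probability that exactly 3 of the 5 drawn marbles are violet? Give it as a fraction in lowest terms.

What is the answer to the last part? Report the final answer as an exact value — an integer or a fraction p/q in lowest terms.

150/1001

Part 1: total draws C(15,2) = 105; favorable C(8,2) = 28; P = 4/15; answer 4/15
Part 2: Y1 = 4/15; threaded value p + q = 19; d = 3614; 3614 = 2 * 13 * 139; number of divisors = (1+1) * (1+1) * (1+1) = 8; answer 8
Part 3: Y2 = 8; w = 3; total draws C(15,5) = 3003; favorable C(5,3)*C(10,2) = 450; P = 150/1001; answer 150/1001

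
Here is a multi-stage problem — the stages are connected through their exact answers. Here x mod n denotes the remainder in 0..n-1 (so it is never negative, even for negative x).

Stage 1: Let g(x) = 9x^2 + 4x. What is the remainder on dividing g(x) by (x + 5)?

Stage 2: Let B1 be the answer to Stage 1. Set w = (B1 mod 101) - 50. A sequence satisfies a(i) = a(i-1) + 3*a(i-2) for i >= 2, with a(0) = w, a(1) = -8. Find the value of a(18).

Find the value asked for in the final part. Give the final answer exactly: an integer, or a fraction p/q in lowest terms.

Stage 1: remainder = value at the root: 9*(-5)^2 + 4*(-5)^1 = (225) + (-20) = 205; answer 205
Stage 2: B1 = 205; w = -47; a(2) = 1*(-8) + 3*(-47) = -149; iterating: a(2)=-149, a(3)=-173, a(4)=-620, a(5)=-1139, a(6)=-2999, a(7)=-6416, a(8)=-15413, a(9)=-34661, a(10)=-80900, a(11)=-184883, a(12)=-427583, a(13)=-982232, a(14)=-2264981, a(15)=-5211677, a(16)=-12006620, a(17)=-27641651, a(18)=-63661511; answer -63661511

-63661511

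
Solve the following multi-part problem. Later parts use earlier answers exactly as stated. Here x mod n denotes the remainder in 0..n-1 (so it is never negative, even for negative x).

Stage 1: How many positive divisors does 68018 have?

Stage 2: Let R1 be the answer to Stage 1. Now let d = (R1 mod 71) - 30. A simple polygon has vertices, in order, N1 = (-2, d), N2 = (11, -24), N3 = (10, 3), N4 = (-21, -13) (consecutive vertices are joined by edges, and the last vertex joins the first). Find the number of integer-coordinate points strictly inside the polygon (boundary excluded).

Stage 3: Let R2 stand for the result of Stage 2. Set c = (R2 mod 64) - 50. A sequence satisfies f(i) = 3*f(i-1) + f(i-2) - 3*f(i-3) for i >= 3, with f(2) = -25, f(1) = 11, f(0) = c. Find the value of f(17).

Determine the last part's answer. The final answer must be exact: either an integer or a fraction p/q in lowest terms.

129140171

Stage 1: 68018 = 2 * 71 * 479; number of divisors = (1+1) * (1+1) * (1+1) = 8; answer 8
Stage 2: R1 = 8; d = -22; cross terms: (-2*-24 - 11*-22)=290, (11*3 - 10*-24)=273, (10*-13 - -21*3)=-67, (-21*-22 - -2*-13)=436; twice the area = |932| = 932; area = 466; boundary points = 1 + 1 + 1 + 1 = 4; strictly interior points = area - boundary/2 + 1 = 465; answer 465
Stage 3: R2 = 465; c = -33; f(3) = 3*(-25) + 1*(11) - 3*(-33) = 35; iterating: f(3)=35, f(4)=47, f(5)=251, f(6)=695, f(7)=2195, f(8)=6527, f(9)=19691, f(10)=59015, f(11)=177155, f(12)=531407, f(13)=1594331, f(14)=4782935, f(15)=14348915, f(16)=43046687, f(17)=129140171; answer 129140171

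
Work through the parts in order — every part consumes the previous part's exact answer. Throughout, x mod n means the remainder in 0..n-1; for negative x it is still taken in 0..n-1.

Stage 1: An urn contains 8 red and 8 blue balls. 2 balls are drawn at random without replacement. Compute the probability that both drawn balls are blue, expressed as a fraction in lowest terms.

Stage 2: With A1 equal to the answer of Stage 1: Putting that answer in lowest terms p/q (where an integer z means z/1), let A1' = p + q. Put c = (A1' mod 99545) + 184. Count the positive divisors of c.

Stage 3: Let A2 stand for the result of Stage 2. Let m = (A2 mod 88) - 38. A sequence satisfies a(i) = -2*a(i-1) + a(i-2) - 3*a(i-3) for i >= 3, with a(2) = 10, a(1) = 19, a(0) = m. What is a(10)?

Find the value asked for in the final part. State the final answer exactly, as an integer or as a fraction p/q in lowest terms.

-97565

Stage 1: total draws C(16,2) = 120; favorable C(8,2) = 28; P = 7/30; answer 7/30
Stage 2: A1 = 7/30; threaded value p + q = 37; c = 221; 221 = 13 * 17; number of divisors = (1+1) * (1+1) = 4; answer 4
Stage 3: A2 = 4; m = -34; a(3) = -2*(10) + 1*(19) - 3*(-34) = 101; iterating: a(3)=101, a(4)=-249, a(5)=569, a(6)=-1690, a(7)=4696, a(8)=-12789, a(9)=35344, a(10)=-97565; answer -97565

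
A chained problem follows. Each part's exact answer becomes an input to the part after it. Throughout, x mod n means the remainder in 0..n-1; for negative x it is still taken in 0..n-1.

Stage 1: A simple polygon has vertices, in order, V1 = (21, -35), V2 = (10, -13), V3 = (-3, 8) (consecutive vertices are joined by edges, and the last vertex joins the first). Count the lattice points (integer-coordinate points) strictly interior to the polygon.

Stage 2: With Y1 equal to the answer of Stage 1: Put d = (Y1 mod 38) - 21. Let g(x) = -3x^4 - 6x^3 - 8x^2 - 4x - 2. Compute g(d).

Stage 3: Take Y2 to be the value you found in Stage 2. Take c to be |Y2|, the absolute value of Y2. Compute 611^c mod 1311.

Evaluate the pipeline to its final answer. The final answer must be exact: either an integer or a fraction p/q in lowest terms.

Stage 1: cross terms: (21*-13 - 10*-35)=77, (10*8 - -3*-13)=41, (-3*-35 - 21*8)=-63; twice the area = |55| = 55; area = 55/2; boundary points = 11 + 1 + 1 = 13; strictly interior points = area - boundary/2 + 1 = 22; answer 22
Stage 2: Y1 = 22; d = 1; -3*(1)^4 - 6*(1)^3 - 8*(1)^2 - 4*(1)^1 - 2 = (-3) + (-6) + (-8) + (-4) + (-2) = -23; answer -23
Stage 3: Y2 = -23; c = 23; squarings mod 1311: 611^1=611, 611^2=997, 611^4=271, 611^8=25, 611^16=625; 611^23 = 611^1 * 611^2 * 611^4 * 611^16 = 680 (mod 1311); answer 680

680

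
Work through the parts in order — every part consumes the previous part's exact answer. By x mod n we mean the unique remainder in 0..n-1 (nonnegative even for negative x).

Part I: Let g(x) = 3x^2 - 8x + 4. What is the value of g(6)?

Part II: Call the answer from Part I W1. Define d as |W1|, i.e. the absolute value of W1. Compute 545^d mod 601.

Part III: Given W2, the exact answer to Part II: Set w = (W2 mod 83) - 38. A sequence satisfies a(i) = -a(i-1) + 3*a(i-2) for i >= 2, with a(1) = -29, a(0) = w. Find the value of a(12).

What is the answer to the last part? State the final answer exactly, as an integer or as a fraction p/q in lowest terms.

226934

Part I: 3*(6)^2 - 8*(6)^1 + 4 = (108) + (-48) + (4) = 64; answer 64
Part II: W1 = 64; d = 64; squarings mod 601: 545^1=545, 545^2=131, 545^4=333, 545^8=305, 545^16=471, 545^32=72, 545^64=376; 545^64 = 545^64 = 376 (mod 601); answer 376
Part III: W2 = 376; w = 6; a(2) = -1*(-29) + 3*(6) = 47; iterating: a(2)=47, a(3)=-134, a(4)=275, a(5)=-677, a(6)=1502, a(7)=-3533, a(8)=8039, a(9)=-18638, a(10)=42755, a(11)=-98669, a(12)=226934; answer 226934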